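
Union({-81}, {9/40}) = {-81, 9/40}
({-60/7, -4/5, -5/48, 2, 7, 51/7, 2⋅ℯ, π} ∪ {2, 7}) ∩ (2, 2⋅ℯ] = {2⋅ℯ, π}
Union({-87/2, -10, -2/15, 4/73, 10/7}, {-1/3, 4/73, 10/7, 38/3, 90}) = {-87/2, -10, -1/3, -2/15, 4/73, 10/7, 38/3, 90}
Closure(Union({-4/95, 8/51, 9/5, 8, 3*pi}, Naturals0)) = Union({-4/95, 8/51, 9/5, 3*pi}, Naturals0)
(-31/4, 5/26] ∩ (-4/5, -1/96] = (-4/5, -1/96]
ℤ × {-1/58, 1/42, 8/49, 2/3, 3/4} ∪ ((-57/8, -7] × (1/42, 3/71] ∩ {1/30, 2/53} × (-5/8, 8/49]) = ℤ × {-1/58, 1/42, 8/49, 2/3, 3/4}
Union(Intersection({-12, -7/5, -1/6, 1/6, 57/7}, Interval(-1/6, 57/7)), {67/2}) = {-1/6, 1/6, 57/7, 67/2}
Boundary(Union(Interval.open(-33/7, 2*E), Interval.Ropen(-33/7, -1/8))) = {-33/7, 2*E}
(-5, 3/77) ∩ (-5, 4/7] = (-5, 3/77)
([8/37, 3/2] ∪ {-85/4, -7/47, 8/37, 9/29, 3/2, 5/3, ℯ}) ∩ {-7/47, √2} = {-7/47, √2}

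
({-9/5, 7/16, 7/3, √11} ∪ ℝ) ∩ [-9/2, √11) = [-9/2, √11)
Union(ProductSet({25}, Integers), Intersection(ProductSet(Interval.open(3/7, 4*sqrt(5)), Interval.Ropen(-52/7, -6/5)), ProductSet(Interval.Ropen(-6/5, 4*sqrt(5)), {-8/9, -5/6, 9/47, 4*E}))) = ProductSet({25}, Integers)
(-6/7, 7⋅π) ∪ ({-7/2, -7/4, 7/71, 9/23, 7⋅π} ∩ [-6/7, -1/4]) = (-6/7, 7⋅π)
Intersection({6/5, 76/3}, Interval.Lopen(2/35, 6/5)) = {6/5}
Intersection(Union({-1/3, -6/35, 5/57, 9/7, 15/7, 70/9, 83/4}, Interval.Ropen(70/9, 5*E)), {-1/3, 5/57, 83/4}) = {-1/3, 5/57, 83/4}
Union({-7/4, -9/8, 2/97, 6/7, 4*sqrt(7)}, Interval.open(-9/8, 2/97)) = Union({-7/4, 6/7, 4*sqrt(7)}, Interval(-9/8, 2/97))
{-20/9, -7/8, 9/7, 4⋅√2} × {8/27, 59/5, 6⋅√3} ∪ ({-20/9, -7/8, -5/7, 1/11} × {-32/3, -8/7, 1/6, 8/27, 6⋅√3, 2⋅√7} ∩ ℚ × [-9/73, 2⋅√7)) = ({-20/9, -7/8, -5/7, 1/11} × {1/6, 8/27}) ∪ ({-20/9, -7/8, 9/7, 4⋅√2} × {8/27, 59/5, 6⋅√3})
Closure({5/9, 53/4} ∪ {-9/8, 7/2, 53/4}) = {-9/8, 5/9, 7/2, 53/4}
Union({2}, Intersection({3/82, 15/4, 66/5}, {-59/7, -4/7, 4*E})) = {2}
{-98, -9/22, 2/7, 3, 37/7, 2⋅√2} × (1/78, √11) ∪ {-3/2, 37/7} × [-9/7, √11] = ({-3/2, 37/7} × [-9/7, √11]) ∪ ({-98, -9/22, 2/7, 3, 37/7, 2⋅√2} × (1/78, √11))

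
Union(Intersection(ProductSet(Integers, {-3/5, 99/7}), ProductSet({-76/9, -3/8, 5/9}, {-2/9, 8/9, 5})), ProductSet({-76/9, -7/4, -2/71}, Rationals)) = ProductSet({-76/9, -7/4, -2/71}, Rationals)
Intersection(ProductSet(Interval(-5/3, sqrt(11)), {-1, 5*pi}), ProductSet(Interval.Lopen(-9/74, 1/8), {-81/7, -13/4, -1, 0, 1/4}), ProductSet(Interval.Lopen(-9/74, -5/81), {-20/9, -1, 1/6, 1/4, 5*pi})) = ProductSet(Interval.Lopen(-9/74, -5/81), {-1})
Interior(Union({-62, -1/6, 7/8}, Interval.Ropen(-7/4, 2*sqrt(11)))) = Interval.open(-7/4, 2*sqrt(11))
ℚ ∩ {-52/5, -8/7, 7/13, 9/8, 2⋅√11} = {-52/5, -8/7, 7/13, 9/8}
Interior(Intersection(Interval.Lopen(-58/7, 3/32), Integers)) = EmptySet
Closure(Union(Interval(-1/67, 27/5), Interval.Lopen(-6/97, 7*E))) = Interval(-6/97, 7*E)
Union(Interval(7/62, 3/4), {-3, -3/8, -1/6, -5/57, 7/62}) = Union({-3, -3/8, -1/6, -5/57}, Interval(7/62, 3/4))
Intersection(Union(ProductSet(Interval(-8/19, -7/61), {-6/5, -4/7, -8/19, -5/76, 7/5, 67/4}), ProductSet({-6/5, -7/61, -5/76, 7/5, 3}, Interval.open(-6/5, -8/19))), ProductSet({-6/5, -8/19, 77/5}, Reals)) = Union(ProductSet({-6/5}, Interval.open(-6/5, -8/19)), ProductSet({-8/19}, {-6/5, -4/7, -8/19, -5/76, 7/5, 67/4}))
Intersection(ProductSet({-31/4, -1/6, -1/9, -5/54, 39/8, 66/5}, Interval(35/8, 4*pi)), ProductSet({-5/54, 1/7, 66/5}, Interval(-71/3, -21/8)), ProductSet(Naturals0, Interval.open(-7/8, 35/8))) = EmptySet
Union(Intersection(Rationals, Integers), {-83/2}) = Union({-83/2}, Integers)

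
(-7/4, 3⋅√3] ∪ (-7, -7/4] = (-7, 3⋅√3]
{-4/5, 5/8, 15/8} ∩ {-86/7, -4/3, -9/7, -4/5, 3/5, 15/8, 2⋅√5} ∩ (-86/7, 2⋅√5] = {-4/5, 15/8}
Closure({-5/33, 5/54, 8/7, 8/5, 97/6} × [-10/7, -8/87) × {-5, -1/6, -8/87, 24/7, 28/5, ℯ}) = {-5/33, 5/54, 8/7, 8/5, 97/6} × [-10/7, -8/87] × {-5, -1/6, -8/87, 24/7, 28/5, ℯ}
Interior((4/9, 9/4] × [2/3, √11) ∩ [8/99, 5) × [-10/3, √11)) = (4/9, 9/4) × (2/3, √11)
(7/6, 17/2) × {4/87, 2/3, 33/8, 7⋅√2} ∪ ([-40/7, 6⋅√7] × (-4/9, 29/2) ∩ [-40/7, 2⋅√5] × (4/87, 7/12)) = ([-40/7, 2⋅√5] × (4/87, 7/12)) ∪ ((7/6, 17/2) × {4/87, 2/3, 33/8, 7⋅√2})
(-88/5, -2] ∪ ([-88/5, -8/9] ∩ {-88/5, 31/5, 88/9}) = [-88/5, -2]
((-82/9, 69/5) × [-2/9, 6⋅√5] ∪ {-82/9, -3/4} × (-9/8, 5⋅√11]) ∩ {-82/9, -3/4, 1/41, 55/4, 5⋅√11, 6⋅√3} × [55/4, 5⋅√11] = {-82/9, -3/4} × [55/4, 5⋅√11]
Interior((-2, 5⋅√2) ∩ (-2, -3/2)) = (-2, -3/2)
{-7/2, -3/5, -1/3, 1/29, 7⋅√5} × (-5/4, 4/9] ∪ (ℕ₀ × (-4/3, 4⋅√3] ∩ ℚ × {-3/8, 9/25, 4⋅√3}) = (ℕ₀ × {-3/8, 9/25, 4⋅√3}) ∪ ({-7/2, -3/5, -1/3, 1/29, 7⋅√5} × (-5/4, 4/9])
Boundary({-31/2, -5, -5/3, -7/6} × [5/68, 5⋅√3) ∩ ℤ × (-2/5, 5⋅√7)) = {-5} × [5/68, 5⋅√3]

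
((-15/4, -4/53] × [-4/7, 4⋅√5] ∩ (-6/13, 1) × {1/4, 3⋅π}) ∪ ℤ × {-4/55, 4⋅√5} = ((-6/13, -4/53] × {1/4}) ∪ (ℤ × {-4/55, 4⋅√5})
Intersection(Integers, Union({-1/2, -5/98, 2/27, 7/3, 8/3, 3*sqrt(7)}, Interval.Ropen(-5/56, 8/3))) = Range(0, 3, 1)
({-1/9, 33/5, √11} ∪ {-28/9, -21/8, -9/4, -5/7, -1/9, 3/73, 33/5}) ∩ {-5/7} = {-5/7}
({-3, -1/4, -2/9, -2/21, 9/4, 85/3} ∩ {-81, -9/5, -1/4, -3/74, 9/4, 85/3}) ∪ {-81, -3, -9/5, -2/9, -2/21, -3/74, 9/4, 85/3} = {-81, -3, -9/5, -1/4, -2/9, -2/21, -3/74, 9/4, 85/3}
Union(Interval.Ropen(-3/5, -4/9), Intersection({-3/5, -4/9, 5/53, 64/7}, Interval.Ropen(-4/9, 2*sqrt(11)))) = Union({5/53}, Interval(-3/5, -4/9))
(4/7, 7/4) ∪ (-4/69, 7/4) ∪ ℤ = ℤ ∪ (-4/69, 7/4)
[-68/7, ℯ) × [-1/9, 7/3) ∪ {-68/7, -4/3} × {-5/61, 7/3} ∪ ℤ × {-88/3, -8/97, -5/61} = (ℤ × {-88/3, -8/97, -5/61}) ∪ ({-68/7, -4/3} × {-5/61, 7/3}) ∪ ([-68/7, ℯ) × [-1/9, 7/3))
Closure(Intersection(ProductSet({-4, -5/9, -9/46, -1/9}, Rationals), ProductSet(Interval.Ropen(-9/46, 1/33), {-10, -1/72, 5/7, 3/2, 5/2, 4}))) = ProductSet({-9/46, -1/9}, {-10, -1/72, 5/7, 3/2, 5/2, 4})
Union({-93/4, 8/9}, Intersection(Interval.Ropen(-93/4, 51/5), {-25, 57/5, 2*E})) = {-93/4, 8/9, 2*E}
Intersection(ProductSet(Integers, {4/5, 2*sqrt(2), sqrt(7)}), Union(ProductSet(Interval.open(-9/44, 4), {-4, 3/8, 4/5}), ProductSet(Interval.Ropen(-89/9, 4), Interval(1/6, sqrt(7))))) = ProductSet(Range(-9, 4, 1), {4/5, sqrt(7)})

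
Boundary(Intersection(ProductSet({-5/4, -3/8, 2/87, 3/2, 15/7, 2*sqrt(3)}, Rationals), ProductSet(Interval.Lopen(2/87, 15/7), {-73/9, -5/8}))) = ProductSet({3/2, 15/7}, {-73/9, -5/8})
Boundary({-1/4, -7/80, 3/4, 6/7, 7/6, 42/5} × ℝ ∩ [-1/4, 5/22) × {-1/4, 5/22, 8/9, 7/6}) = {-1/4, -7/80} × {-1/4, 5/22, 8/9, 7/6}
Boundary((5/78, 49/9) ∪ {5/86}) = {5/86, 5/78, 49/9}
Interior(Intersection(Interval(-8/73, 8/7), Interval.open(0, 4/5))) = Interval.open(0, 4/5)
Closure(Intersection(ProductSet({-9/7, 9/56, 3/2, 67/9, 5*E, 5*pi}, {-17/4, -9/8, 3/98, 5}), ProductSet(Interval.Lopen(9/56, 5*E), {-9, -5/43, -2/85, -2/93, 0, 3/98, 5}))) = ProductSet({3/2, 67/9, 5*E}, {3/98, 5})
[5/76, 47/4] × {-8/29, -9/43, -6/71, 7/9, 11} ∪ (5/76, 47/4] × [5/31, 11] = ((5/76, 47/4] × [5/31, 11]) ∪ ([5/76, 47/4] × {-8/29, -9/43, -6/71, 7/9, 11})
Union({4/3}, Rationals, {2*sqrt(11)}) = Union({2*sqrt(11)}, Rationals)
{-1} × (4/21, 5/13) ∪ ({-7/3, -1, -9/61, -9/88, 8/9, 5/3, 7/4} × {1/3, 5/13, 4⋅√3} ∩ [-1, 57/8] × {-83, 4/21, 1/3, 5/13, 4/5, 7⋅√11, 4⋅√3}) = ({-1} × (4/21, 5/13)) ∪ ({-1, -9/61, -9/88, 8/9, 5/3, 7/4} × {1/3, 5/13, 4⋅√3})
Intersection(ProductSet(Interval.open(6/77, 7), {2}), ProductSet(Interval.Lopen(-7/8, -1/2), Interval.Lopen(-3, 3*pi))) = EmptySet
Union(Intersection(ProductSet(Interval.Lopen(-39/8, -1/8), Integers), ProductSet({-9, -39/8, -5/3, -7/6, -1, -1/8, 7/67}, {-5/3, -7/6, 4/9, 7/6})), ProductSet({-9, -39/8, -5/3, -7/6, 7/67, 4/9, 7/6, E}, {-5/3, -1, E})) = ProductSet({-9, -39/8, -5/3, -7/6, 7/67, 4/9, 7/6, E}, {-5/3, -1, E})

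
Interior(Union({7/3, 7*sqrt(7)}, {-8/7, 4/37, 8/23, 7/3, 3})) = EmptySet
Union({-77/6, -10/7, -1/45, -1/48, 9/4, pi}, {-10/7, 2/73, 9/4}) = {-77/6, -10/7, -1/45, -1/48, 2/73, 9/4, pi}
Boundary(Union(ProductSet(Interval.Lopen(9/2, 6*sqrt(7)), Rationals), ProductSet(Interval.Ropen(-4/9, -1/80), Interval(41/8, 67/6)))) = Union(ProductSet({-4/9, -1/80}, Interval(41/8, 67/6)), ProductSet(Interval(-4/9, -1/80), {41/8, 67/6}), ProductSet(Interval(9/2, 6*sqrt(7)), Interval(-oo, oo)))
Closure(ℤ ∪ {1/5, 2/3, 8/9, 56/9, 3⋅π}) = ℤ ∪ {1/5, 2/3, 8/9, 56/9, 3⋅π}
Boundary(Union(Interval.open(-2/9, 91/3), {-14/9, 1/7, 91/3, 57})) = {-14/9, -2/9, 91/3, 57}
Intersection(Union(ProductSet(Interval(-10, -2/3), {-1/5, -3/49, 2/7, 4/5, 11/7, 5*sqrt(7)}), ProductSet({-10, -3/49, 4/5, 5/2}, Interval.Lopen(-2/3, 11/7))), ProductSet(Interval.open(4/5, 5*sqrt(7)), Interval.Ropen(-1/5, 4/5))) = ProductSet({5/2}, Interval.Ropen(-1/5, 4/5))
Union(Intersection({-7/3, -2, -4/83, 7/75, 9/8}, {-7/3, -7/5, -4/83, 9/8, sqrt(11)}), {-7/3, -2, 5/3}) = {-7/3, -2, -4/83, 9/8, 5/3}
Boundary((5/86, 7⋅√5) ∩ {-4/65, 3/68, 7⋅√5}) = ∅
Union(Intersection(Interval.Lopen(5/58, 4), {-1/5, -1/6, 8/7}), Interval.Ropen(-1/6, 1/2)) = Union({8/7}, Interval.Ropen(-1/6, 1/2))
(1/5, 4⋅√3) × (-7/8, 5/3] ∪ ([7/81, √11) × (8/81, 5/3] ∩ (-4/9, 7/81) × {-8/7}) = (1/5, 4⋅√3) × (-7/8, 5/3]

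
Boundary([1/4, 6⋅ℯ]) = {1/4, 6⋅ℯ}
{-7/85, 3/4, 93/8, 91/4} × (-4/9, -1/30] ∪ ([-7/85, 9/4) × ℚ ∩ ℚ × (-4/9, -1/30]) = ({-7/85, 3/4, 93/8, 91/4} × (-4/9, -1/30]) ∪ ((ℚ ∩ [-7/85, 9/4)) × (ℚ ∩ (-4/9, -1/30]))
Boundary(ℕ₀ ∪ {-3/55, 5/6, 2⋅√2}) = {-3/55, 5/6, 2⋅√2} ∪ ℕ₀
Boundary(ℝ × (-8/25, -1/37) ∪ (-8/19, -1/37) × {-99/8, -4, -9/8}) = (ℝ × {-8/25, -1/37}) ∪ ([-8/19, -1/37] × {-99/8, -4, -9/8})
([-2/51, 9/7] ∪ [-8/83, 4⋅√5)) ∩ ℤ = {0, 1, …, 8}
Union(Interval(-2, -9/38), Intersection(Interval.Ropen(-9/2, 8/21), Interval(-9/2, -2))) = Interval(-9/2, -9/38)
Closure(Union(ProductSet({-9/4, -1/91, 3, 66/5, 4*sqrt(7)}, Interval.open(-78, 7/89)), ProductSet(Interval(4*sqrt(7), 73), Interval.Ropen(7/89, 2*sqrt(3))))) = Union(ProductSet({-9/4, -1/91, 3, 66/5, 4*sqrt(7)}, Interval(-78, 7/89)), ProductSet(Interval(4*sqrt(7), 73), Interval(7/89, 2*sqrt(3))))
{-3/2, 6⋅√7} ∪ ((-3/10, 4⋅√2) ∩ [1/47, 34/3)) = {-3/2, 6⋅√7} ∪ [1/47, 4⋅√2)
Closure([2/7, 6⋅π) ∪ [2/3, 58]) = [2/7, 58]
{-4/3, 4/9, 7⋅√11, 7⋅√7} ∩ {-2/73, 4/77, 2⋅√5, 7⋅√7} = {7⋅√7}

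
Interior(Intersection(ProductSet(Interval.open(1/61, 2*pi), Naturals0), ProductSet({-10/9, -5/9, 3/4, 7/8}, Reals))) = EmptySet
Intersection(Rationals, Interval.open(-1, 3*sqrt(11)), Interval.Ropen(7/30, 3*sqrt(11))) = Intersection(Interval.Ropen(7/30, 3*sqrt(11)), Rationals)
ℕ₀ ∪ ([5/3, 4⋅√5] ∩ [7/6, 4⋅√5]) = ℕ₀ ∪ [5/3, 4⋅√5]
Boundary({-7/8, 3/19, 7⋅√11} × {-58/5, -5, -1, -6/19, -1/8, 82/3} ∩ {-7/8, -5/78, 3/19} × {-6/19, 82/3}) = {-7/8, 3/19} × {-6/19, 82/3}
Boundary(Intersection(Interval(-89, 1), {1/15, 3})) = {1/15}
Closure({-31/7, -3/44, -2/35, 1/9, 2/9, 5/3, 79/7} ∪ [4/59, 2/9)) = {-31/7, -3/44, -2/35, 5/3, 79/7} ∪ [4/59, 2/9]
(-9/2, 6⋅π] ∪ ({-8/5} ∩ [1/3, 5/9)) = (-9/2, 6⋅π]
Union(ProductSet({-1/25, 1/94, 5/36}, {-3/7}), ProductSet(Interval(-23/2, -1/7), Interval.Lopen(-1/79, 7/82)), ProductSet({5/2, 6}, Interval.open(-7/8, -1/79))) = Union(ProductSet({5/2, 6}, Interval.open(-7/8, -1/79)), ProductSet({-1/25, 1/94, 5/36}, {-3/7}), ProductSet(Interval(-23/2, -1/7), Interval.Lopen(-1/79, 7/82)))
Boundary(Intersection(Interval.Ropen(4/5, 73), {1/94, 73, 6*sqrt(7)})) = {6*sqrt(7)}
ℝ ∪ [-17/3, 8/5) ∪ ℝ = (-∞, ∞)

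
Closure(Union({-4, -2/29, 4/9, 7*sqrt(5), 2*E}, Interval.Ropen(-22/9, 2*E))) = Union({-4, 7*sqrt(5)}, Interval(-22/9, 2*E))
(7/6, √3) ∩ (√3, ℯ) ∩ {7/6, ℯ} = ∅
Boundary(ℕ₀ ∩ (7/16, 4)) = {1, 2, 3}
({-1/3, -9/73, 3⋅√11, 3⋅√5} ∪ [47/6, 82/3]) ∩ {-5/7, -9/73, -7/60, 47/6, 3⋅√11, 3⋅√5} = {-9/73, 47/6, 3⋅√11, 3⋅√5}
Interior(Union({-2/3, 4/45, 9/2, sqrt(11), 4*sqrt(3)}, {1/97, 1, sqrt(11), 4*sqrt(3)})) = EmptySet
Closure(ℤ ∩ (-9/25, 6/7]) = {0}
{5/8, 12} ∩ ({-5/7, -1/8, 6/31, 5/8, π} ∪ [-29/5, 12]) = {5/8, 12}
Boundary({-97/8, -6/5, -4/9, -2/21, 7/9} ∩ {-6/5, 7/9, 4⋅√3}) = {-6/5, 7/9}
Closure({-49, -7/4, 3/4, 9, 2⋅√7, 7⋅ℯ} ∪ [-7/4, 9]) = {-49, 7⋅ℯ} ∪ [-7/4, 9]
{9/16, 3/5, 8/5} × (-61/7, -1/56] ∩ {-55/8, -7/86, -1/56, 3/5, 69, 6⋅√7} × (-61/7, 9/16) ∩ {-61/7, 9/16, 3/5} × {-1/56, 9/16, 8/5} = {3/5} × {-1/56}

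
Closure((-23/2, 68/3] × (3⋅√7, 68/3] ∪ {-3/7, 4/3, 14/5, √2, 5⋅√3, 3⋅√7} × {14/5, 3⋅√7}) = ({-23/2, 68/3} × [3⋅√7, 68/3]) ∪ ([-23/2, 68/3] × {68/3, 3⋅√7}) ∪ ((-23/2, 68/3] × (3⋅√7, 68/3]) ∪ ({-3/7, 4/3, 14/5, √2, 5⋅√3, 3⋅√7} × {14/5, 3⋅√7})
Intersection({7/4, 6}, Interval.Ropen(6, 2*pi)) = {6}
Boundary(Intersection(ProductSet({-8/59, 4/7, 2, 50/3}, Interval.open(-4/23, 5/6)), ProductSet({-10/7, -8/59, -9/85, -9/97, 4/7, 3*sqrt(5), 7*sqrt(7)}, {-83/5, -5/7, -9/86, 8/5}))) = ProductSet({-8/59, 4/7}, {-9/86})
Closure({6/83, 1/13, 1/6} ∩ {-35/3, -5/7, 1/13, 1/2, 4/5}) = {1/13}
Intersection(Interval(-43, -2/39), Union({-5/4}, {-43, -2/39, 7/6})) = {-43, -5/4, -2/39}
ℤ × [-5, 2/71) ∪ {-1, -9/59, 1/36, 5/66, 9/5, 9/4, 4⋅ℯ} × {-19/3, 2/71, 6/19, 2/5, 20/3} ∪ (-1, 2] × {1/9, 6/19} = (ℤ × [-5, 2/71)) ∪ ((-1, 2] × {1/9, 6/19}) ∪ ({-1, -9/59, 1/36, 5/66, 9/5, 9/4, 4⋅ℯ} × {-19/3, 2/71, 6/19, 2/5, 20/3})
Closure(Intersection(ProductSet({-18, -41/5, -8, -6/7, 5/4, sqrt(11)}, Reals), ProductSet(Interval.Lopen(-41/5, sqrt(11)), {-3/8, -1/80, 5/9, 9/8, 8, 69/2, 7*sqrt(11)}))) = ProductSet({-8, -6/7, 5/4, sqrt(11)}, {-3/8, -1/80, 5/9, 9/8, 8, 69/2, 7*sqrt(11)})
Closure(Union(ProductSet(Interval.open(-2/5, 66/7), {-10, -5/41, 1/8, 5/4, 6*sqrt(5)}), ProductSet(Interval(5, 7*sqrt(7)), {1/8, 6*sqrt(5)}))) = Union(ProductSet(Interval(-2/5, 66/7), {-10, -5/41, 1/8, 5/4, 6*sqrt(5)}), ProductSet(Interval(5, 7*sqrt(7)), {1/8, 6*sqrt(5)}))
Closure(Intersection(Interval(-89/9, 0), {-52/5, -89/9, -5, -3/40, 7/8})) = {-89/9, -5, -3/40}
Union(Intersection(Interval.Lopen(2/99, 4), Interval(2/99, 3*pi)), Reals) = Interval(-oo, oo)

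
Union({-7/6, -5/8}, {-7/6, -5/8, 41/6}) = {-7/6, -5/8, 41/6}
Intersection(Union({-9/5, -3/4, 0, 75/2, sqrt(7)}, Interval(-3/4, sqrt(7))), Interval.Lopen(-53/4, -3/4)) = {-9/5, -3/4}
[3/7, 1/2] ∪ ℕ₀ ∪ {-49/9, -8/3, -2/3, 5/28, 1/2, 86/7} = {-49/9, -8/3, -2/3, 5/28, 86/7} ∪ ℕ₀ ∪ [3/7, 1/2]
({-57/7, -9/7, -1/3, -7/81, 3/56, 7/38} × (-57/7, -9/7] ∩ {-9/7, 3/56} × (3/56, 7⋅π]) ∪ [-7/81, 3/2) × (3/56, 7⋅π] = [-7/81, 3/2) × (3/56, 7⋅π]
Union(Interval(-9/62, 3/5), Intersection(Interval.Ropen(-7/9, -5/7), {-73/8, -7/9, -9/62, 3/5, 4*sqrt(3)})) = Union({-7/9}, Interval(-9/62, 3/5))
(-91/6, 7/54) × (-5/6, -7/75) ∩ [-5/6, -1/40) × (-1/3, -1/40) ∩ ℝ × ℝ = [-5/6, -1/40) × (-1/3, -7/75)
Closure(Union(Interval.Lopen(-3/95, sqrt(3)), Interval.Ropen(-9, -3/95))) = Interval(-9, sqrt(3))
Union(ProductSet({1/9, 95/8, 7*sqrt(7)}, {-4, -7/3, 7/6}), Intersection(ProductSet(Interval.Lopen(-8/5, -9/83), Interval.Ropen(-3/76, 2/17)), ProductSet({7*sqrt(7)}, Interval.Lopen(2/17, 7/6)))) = ProductSet({1/9, 95/8, 7*sqrt(7)}, {-4, -7/3, 7/6})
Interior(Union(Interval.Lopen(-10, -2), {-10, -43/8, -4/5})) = Interval.open(-10, -2)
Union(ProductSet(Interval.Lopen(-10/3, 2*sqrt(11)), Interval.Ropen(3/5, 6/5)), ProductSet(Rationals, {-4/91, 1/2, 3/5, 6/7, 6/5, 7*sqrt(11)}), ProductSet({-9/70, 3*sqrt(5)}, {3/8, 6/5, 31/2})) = Union(ProductSet({-9/70, 3*sqrt(5)}, {3/8, 6/5, 31/2}), ProductSet(Interval.Lopen(-10/3, 2*sqrt(11)), Interval.Ropen(3/5, 6/5)), ProductSet(Rationals, {-4/91, 1/2, 3/5, 6/7, 6/5, 7*sqrt(11)}))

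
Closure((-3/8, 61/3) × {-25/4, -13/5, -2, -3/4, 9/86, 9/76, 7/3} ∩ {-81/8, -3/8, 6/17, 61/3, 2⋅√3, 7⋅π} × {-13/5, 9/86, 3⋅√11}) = {6/17, 2⋅√3} × {-13/5, 9/86}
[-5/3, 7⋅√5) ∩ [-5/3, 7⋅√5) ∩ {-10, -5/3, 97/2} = {-5/3}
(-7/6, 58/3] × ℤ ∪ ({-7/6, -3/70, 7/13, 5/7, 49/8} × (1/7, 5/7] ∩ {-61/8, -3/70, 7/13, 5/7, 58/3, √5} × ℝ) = ((-7/6, 58/3] × ℤ) ∪ ({-3/70, 7/13, 5/7} × (1/7, 5/7])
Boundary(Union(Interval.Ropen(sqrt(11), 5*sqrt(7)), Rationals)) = Union(Interval(-oo, sqrt(11)), Interval(5*sqrt(7), oo))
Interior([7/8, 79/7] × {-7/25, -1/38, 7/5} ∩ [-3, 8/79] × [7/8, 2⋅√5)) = ∅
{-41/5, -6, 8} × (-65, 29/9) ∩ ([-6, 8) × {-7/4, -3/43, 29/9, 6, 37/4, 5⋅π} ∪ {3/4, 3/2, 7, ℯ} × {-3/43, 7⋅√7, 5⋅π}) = {-6} × {-7/4, -3/43}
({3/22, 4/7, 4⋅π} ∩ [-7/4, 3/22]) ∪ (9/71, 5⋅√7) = (9/71, 5⋅√7)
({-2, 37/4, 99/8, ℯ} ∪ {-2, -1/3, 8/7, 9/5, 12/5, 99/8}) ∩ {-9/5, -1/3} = {-1/3}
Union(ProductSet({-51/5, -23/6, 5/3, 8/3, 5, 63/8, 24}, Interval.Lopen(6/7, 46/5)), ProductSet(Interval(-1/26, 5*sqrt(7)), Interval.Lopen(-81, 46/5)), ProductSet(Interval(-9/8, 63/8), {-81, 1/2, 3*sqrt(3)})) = Union(ProductSet({-51/5, -23/6, 5/3, 8/3, 5, 63/8, 24}, Interval.Lopen(6/7, 46/5)), ProductSet(Interval(-9/8, 63/8), {-81, 1/2, 3*sqrt(3)}), ProductSet(Interval(-1/26, 5*sqrt(7)), Interval.Lopen(-81, 46/5)))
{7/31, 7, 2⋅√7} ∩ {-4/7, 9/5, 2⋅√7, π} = {2⋅√7}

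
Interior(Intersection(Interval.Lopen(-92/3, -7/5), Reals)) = Interval.open(-92/3, -7/5)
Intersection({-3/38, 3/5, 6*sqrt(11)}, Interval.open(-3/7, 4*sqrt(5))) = {-3/38, 3/5}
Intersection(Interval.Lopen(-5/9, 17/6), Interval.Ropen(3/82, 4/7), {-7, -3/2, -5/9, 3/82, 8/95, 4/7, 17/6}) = {3/82, 8/95}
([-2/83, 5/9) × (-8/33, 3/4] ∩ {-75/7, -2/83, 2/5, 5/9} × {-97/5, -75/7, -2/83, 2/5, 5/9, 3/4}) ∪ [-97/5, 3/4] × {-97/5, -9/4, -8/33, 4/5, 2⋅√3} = ({-2/83, 2/5} × {-2/83, 2/5, 5/9, 3/4}) ∪ ([-97/5, 3/4] × {-97/5, -9/4, -8/33, 4/5, 2⋅√3})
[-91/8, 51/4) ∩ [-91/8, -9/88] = [-91/8, -9/88]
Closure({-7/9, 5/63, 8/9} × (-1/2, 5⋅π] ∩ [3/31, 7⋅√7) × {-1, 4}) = {8/9} × {4}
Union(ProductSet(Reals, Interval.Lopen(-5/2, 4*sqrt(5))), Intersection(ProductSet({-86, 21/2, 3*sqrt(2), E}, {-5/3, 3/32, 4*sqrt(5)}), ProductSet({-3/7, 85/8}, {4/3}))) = ProductSet(Reals, Interval.Lopen(-5/2, 4*sqrt(5)))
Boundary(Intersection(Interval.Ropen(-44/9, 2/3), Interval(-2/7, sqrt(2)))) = {-2/7, 2/3}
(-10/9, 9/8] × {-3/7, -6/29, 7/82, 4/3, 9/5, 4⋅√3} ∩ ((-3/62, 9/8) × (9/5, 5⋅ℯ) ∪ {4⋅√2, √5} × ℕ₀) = (-3/62, 9/8) × {4⋅√3}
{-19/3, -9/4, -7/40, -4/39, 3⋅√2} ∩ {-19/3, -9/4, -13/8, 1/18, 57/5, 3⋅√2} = {-19/3, -9/4, 3⋅√2}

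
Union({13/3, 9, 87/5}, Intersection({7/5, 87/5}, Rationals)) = {7/5, 13/3, 9, 87/5}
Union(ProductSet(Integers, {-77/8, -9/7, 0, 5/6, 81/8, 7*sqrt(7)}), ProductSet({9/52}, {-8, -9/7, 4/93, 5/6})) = Union(ProductSet({9/52}, {-8, -9/7, 4/93, 5/6}), ProductSet(Integers, {-77/8, -9/7, 0, 5/6, 81/8, 7*sqrt(7)}))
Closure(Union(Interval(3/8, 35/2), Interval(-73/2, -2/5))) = Union(Interval(-73/2, -2/5), Interval(3/8, 35/2))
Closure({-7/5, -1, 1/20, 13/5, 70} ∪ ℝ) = ℝ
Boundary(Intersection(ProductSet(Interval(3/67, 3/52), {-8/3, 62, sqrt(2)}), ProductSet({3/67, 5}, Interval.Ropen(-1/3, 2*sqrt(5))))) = ProductSet({3/67}, {sqrt(2)})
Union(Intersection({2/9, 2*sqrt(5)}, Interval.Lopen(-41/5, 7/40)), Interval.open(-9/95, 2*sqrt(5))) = Interval.open(-9/95, 2*sqrt(5))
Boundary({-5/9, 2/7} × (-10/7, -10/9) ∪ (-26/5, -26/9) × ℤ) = ([-26/5, -26/9] × ℤ) ∪ ({-5/9, 2/7} × [-10/7, -10/9])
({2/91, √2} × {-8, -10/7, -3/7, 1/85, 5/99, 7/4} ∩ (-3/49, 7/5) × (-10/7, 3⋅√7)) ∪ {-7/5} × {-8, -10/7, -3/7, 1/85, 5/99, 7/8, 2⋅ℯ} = ({2/91} × {-3/7, 1/85, 5/99, 7/4}) ∪ ({-7/5} × {-8, -10/7, -3/7, 1/85, 5/99, 7/8, 2⋅ℯ})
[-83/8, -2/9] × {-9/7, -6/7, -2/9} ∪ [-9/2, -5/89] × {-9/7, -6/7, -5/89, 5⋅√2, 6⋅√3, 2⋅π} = ([-83/8, -2/9] × {-9/7, -6/7, -2/9}) ∪ ([-9/2, -5/89] × {-9/7, -6/7, -5/89, 5⋅√2, 6⋅√3, 2⋅π})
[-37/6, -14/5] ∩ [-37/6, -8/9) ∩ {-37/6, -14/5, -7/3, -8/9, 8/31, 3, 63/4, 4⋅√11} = {-37/6, -14/5}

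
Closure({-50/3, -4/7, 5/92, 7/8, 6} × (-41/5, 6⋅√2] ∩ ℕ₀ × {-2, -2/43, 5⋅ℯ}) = {6} × {-2, -2/43}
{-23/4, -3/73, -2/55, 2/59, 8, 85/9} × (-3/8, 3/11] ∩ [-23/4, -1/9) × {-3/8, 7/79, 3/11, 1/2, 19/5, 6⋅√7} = {-23/4} × {7/79, 3/11}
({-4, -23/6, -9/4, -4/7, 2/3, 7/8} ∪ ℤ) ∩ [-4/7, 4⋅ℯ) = {-4/7, 2/3, 7/8} ∪ {0, 1, …, 10}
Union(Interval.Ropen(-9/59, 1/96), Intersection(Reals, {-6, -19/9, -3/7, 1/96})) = Union({-6, -19/9, -3/7}, Interval(-9/59, 1/96))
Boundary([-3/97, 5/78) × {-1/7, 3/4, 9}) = [-3/97, 5/78] × {-1/7, 3/4, 9}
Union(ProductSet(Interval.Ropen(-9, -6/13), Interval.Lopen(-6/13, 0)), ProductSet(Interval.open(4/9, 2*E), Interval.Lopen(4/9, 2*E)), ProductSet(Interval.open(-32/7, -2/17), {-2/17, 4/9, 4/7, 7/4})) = Union(ProductSet(Interval.Ropen(-9, -6/13), Interval.Lopen(-6/13, 0)), ProductSet(Interval.open(-32/7, -2/17), {-2/17, 4/9, 4/7, 7/4}), ProductSet(Interval.open(4/9, 2*E), Interval.Lopen(4/9, 2*E)))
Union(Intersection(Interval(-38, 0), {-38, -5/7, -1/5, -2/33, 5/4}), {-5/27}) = {-38, -5/7, -1/5, -5/27, -2/33}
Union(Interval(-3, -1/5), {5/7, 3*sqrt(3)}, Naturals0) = Union({5/7, 3*sqrt(3)}, Interval(-3, -1/5), Naturals0)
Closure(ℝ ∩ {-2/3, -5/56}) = {-2/3, -5/56}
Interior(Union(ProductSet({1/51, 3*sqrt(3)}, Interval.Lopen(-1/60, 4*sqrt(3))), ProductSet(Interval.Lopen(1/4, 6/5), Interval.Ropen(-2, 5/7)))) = ProductSet(Interval.open(1/4, 6/5), Interval.open(-2, 5/7))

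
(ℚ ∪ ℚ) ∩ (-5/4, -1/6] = ℚ ∩ (-5/4, -1/6]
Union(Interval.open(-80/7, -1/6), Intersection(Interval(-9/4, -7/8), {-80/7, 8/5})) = Interval.open(-80/7, -1/6)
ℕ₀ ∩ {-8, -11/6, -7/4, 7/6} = ∅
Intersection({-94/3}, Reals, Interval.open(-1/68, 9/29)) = EmptySet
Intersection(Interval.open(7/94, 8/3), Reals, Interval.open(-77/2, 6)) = Interval.open(7/94, 8/3)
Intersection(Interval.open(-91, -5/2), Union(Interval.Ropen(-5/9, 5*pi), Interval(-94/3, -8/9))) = Interval.Ropen(-94/3, -5/2)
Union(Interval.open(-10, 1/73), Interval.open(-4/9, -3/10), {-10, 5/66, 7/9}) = Union({5/66, 7/9}, Interval.Ropen(-10, 1/73))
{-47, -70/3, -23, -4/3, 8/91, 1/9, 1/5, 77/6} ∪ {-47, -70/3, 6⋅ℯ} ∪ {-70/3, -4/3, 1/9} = {-47, -70/3, -23, -4/3, 8/91, 1/9, 1/5, 77/6, 6⋅ℯ}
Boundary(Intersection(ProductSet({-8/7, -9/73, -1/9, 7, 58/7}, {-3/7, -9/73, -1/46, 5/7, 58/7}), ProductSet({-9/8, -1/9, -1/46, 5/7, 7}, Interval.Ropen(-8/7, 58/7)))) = ProductSet({-1/9, 7}, {-3/7, -9/73, -1/46, 5/7})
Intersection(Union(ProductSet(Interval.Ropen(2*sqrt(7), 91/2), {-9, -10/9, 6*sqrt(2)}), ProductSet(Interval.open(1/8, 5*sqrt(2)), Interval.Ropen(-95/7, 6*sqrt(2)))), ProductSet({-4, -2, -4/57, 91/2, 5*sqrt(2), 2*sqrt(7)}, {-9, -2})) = Union(ProductSet({2*sqrt(7)}, {-9, -2}), ProductSet({5*sqrt(2), 2*sqrt(7)}, {-9}))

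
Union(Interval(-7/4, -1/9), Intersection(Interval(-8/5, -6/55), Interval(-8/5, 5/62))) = Interval(-7/4, -6/55)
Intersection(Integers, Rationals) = Integers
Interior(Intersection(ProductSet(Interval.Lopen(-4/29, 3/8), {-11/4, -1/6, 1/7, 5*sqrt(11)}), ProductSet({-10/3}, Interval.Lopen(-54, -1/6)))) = EmptySet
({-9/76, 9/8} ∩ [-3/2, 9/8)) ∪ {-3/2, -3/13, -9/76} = {-3/2, -3/13, -9/76}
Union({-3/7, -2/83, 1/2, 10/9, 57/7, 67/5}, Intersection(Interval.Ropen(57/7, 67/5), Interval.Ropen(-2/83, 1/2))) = {-3/7, -2/83, 1/2, 10/9, 57/7, 67/5}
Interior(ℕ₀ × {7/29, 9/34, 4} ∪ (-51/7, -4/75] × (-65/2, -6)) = (-51/7, -4/75) × (-65/2, -6)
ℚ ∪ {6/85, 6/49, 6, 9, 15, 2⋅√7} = ℚ ∪ {2⋅√7}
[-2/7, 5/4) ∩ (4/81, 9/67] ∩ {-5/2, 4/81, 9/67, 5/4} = {9/67}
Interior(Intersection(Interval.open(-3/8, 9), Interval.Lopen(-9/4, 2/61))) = Interval.open(-3/8, 2/61)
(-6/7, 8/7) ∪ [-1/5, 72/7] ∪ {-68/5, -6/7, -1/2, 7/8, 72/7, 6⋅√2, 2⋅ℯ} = {-68/5} ∪ [-6/7, 72/7]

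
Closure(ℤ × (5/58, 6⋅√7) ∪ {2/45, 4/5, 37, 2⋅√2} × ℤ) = ({2/45, 4/5, 37, 2⋅√2} × ℤ) ∪ (ℤ × [5/58, 6⋅√7])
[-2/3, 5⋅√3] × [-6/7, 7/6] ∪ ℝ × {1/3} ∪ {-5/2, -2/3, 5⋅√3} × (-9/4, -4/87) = (ℝ × {1/3}) ∪ ({-5/2, -2/3, 5⋅√3} × (-9/4, -4/87)) ∪ ([-2/3, 5⋅√3] × [-6/7, 7/6])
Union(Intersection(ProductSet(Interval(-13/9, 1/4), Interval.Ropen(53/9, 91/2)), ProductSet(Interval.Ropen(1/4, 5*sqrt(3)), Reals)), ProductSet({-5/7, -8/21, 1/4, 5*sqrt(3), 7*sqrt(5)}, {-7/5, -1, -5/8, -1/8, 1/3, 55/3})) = Union(ProductSet({1/4}, Interval.Ropen(53/9, 91/2)), ProductSet({-5/7, -8/21, 1/4, 5*sqrt(3), 7*sqrt(5)}, {-7/5, -1, -5/8, -1/8, 1/3, 55/3}))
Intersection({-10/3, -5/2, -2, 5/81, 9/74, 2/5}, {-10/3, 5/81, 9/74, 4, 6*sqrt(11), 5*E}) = {-10/3, 5/81, 9/74}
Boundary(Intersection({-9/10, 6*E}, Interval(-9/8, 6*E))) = {-9/10, 6*E}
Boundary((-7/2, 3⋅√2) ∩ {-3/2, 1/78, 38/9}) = {-3/2, 1/78, 38/9}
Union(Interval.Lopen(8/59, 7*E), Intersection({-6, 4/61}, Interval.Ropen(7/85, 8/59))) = Interval.Lopen(8/59, 7*E)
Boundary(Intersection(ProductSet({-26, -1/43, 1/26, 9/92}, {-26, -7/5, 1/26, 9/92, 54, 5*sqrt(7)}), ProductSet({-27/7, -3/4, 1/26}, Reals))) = ProductSet({1/26}, {-26, -7/5, 1/26, 9/92, 54, 5*sqrt(7)})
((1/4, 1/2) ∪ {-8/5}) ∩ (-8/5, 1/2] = (1/4, 1/2)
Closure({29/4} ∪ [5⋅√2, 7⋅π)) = [5⋅√2, 7⋅π]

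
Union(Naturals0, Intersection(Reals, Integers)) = Integers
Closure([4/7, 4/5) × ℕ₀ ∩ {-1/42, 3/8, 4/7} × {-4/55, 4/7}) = ∅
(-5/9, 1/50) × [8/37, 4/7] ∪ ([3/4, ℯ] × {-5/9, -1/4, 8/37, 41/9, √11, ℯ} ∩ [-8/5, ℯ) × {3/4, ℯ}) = ([3/4, ℯ) × {ℯ}) ∪ ((-5/9, 1/50) × [8/37, 4/7])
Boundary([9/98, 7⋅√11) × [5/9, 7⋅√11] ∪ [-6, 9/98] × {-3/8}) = ([-6, 9/98] × {-3/8}) ∪ ({9/98, 7⋅√11} × [5/9, 7⋅√11]) ∪ ([9/98, 7⋅√11] × {5/9, 7⋅√11})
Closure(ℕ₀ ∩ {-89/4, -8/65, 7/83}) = ∅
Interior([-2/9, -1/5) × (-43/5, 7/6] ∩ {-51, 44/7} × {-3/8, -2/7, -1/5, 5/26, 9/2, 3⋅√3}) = ∅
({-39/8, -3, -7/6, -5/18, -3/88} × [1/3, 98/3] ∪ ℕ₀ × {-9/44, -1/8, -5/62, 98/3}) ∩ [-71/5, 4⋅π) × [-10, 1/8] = {0, 1, …, 12} × {-9/44, -1/8, -5/62}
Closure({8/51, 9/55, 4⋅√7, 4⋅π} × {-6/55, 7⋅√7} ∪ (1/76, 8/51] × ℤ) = ([1/76, 8/51] × ℤ) ∪ ({8/51, 9/55, 4⋅√7, 4⋅π} × {-6/55, 7⋅√7})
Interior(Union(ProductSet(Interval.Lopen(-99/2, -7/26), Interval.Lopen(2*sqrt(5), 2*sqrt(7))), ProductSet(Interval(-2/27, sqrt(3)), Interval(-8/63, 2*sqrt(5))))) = Union(ProductSet(Interval.open(-99/2, -7/26), Interval.open(2*sqrt(5), 2*sqrt(7))), ProductSet(Interval.open(-2/27, sqrt(3)), Interval.open(-8/63, 2*sqrt(5))))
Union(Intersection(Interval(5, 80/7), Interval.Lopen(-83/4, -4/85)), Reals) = Reals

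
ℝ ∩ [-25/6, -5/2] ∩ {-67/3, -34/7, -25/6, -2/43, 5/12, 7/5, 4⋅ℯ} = {-25/6}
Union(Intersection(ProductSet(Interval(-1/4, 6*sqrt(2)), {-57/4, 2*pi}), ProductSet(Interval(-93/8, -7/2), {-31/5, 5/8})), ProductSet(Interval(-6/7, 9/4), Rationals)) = ProductSet(Interval(-6/7, 9/4), Rationals)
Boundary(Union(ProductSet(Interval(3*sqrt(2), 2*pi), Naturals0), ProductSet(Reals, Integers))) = ProductSet(Reals, Integers)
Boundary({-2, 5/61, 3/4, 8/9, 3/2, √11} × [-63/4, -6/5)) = {-2, 5/61, 3/4, 8/9, 3/2, √11} × [-63/4, -6/5]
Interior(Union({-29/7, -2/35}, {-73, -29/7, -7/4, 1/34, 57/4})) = EmptySet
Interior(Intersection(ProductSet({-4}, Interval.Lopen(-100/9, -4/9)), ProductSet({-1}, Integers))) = EmptySet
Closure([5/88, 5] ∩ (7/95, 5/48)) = [7/95, 5/48]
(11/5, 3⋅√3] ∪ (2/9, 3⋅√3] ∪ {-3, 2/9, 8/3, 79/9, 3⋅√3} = {-3, 79/9} ∪ [2/9, 3⋅√3]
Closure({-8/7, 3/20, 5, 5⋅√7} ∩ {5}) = {5}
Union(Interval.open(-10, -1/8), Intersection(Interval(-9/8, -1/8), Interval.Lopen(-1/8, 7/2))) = Interval.open(-10, -1/8)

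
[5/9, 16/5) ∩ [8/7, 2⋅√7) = [8/7, 16/5)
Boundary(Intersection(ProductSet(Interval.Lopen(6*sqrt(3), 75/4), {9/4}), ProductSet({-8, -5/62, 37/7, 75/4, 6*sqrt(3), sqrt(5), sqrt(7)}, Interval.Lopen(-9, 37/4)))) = ProductSet({75/4}, {9/4})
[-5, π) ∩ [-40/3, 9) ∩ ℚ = ℚ ∩ [-5, π)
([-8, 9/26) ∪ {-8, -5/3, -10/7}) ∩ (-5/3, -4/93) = (-5/3, -4/93)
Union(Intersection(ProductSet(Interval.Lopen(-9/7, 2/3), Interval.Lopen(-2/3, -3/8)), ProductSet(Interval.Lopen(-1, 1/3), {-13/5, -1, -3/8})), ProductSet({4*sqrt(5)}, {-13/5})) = Union(ProductSet({4*sqrt(5)}, {-13/5}), ProductSet(Interval.Lopen(-1, 1/3), {-3/8}))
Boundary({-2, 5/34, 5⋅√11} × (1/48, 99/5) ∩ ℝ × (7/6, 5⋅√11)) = {-2, 5/34, 5⋅√11} × [7/6, 5⋅√11]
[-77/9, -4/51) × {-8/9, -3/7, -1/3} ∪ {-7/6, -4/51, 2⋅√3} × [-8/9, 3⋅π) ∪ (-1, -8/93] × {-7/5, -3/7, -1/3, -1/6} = ([-77/9, -4/51) × {-8/9, -3/7, -1/3}) ∪ ((-1, -8/93] × {-7/5, -3/7, -1/3, -1/6}) ∪ ({-7/6, -4/51, 2⋅√3} × [-8/9, 3⋅π))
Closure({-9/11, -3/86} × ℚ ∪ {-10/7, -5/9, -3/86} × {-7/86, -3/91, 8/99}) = ({-9/11, -3/86} × ℝ) ∪ ({-10/7, -5/9, -3/86} × {-7/86, -3/91, 8/99})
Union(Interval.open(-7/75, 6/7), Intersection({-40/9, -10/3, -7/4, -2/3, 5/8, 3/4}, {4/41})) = Interval.open(-7/75, 6/7)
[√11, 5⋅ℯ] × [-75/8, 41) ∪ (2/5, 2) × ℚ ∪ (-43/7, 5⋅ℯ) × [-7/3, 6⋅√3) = ((2/5, 2) × ℚ) ∪ ([√11, 5⋅ℯ] × [-75/8, 41)) ∪ ((-43/7, 5⋅ℯ) × [-7/3, 6⋅√3))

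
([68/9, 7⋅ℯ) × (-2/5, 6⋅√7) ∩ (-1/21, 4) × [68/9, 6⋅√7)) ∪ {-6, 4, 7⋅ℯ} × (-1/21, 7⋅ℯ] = {-6, 4, 7⋅ℯ} × (-1/21, 7⋅ℯ]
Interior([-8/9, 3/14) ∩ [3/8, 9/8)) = ∅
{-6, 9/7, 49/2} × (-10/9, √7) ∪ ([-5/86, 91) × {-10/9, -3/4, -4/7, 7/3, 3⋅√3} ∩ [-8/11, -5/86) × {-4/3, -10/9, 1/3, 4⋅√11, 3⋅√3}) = {-6, 9/7, 49/2} × (-10/9, √7)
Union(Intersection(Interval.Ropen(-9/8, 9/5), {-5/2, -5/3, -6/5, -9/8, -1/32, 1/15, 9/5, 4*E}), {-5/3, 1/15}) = {-5/3, -9/8, -1/32, 1/15}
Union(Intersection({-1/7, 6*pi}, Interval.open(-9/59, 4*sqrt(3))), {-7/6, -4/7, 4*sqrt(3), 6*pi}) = {-7/6, -4/7, -1/7, 4*sqrt(3), 6*pi}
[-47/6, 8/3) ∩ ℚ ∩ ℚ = ℚ ∩ [-47/6, 8/3)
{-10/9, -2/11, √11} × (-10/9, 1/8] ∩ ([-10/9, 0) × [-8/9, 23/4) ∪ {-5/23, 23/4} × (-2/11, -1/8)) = {-10/9, -2/11} × [-8/9, 1/8]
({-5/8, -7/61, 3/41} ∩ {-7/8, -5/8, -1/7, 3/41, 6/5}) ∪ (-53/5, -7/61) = (-53/5, -7/61) ∪ {3/41}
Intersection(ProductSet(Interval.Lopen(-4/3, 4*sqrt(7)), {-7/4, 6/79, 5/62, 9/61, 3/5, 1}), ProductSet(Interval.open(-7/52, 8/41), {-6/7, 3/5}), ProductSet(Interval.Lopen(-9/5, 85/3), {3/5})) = ProductSet(Interval.open(-7/52, 8/41), {3/5})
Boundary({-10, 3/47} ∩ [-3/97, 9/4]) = {3/47}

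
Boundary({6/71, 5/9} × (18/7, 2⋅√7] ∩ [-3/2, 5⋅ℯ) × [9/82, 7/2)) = {6/71, 5/9} × [18/7, 7/2]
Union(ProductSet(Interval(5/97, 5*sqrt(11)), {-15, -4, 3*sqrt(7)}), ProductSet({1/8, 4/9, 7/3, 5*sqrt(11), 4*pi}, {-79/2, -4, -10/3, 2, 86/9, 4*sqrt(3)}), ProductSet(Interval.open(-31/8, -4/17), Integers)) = Union(ProductSet({1/8, 4/9, 7/3, 5*sqrt(11), 4*pi}, {-79/2, -4, -10/3, 2, 86/9, 4*sqrt(3)}), ProductSet(Interval.open(-31/8, -4/17), Integers), ProductSet(Interval(5/97, 5*sqrt(11)), {-15, -4, 3*sqrt(7)}))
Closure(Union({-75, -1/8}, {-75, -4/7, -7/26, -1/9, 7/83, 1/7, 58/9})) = {-75, -4/7, -7/26, -1/8, -1/9, 7/83, 1/7, 58/9}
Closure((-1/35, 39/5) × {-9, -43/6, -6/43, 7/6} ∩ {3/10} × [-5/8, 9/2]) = {3/10} × {-6/43, 7/6}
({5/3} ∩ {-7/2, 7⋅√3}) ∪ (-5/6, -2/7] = (-5/6, -2/7]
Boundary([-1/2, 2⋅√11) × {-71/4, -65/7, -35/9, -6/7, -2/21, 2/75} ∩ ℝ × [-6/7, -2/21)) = [-1/2, 2⋅√11] × {-6/7}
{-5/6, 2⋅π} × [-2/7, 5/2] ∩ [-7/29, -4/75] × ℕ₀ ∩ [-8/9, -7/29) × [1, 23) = ∅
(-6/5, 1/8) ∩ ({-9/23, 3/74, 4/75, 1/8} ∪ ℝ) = (-6/5, 1/8)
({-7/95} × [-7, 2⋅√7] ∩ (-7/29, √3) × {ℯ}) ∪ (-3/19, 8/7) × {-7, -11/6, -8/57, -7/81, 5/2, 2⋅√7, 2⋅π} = ({-7/95} × {ℯ}) ∪ ((-3/19, 8/7) × {-7, -11/6, -8/57, -7/81, 5/2, 2⋅√7, 2⋅π})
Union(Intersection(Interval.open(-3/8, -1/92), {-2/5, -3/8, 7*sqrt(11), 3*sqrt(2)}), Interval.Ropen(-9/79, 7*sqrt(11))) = Interval.Ropen(-9/79, 7*sqrt(11))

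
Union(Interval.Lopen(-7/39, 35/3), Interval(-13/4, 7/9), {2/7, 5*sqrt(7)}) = Union({5*sqrt(7)}, Interval(-13/4, 35/3))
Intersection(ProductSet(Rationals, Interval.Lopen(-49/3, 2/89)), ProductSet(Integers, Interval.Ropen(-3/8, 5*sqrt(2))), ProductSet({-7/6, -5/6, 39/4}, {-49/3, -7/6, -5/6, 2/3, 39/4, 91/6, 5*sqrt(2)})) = EmptySet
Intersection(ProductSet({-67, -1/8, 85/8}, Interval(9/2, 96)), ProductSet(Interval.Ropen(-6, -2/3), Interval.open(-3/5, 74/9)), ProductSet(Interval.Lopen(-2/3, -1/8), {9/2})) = EmptySet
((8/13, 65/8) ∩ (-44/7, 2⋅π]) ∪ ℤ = ℤ ∪ (8/13, 2⋅π]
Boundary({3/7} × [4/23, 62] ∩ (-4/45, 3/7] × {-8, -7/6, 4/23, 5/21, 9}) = {3/7} × {4/23, 5/21, 9}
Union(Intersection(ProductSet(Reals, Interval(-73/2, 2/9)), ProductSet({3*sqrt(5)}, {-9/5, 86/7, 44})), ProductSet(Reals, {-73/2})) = Union(ProductSet({3*sqrt(5)}, {-9/5}), ProductSet(Reals, {-73/2}))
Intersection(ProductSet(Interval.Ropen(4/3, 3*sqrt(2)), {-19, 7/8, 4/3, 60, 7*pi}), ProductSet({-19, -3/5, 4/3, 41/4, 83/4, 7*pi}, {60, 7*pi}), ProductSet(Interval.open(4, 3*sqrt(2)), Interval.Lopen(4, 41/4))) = EmptySet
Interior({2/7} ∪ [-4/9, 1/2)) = (-4/9, 1/2)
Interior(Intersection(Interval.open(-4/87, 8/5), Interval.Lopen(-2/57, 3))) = Interval.open(-2/57, 8/5)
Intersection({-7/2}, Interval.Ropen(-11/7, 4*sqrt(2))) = EmptySet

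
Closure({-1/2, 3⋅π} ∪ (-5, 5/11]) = [-5, 5/11] ∪ {3⋅π}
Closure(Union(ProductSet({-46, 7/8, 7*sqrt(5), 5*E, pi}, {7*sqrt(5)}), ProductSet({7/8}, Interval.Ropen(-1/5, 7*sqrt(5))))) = Union(ProductSet({7/8}, Interval(-1/5, 7*sqrt(5))), ProductSet({-46, 7/8, 7*sqrt(5), 5*E, pi}, {7*sqrt(5)}))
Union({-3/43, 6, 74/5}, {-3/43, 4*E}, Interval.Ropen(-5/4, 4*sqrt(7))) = Union({74/5, 4*E}, Interval.Ropen(-5/4, 4*sqrt(7)))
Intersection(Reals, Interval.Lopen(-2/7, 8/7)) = Interval.Lopen(-2/7, 8/7)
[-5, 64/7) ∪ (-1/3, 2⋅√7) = [-5, 64/7)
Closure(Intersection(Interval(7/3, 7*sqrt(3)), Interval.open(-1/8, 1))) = EmptySet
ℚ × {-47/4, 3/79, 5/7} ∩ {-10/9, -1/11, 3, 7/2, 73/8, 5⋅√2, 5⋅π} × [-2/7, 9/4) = {-10/9, -1/11, 3, 7/2, 73/8} × {3/79, 5/7}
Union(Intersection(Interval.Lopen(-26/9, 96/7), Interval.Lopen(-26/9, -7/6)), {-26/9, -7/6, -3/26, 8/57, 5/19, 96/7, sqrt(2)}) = Union({-3/26, 8/57, 5/19, 96/7, sqrt(2)}, Interval(-26/9, -7/6))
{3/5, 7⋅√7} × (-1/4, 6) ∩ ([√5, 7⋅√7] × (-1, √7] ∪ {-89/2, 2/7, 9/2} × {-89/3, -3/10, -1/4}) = {7⋅√7} × (-1/4, √7]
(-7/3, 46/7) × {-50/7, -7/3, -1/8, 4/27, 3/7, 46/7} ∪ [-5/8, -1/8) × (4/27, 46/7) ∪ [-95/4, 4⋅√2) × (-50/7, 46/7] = ((-7/3, 46/7) × {-50/7, -7/3, -1/8, 4/27, 3/7, 46/7}) ∪ ([-95/4, 4⋅√2) × (-50/7, 46/7])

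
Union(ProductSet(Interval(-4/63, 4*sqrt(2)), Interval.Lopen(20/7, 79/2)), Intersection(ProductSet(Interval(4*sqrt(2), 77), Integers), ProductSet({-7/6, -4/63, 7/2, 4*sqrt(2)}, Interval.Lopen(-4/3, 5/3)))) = Union(ProductSet({4*sqrt(2)}, Range(-1, 2, 1)), ProductSet(Interval(-4/63, 4*sqrt(2)), Interval.Lopen(20/7, 79/2)))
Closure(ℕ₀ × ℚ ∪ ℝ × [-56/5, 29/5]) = (ℝ × [-56/5, 29/5]) ∪ (ℕ₀ × (ℚ ∪ (-∞, -56/5] ∪ [29/5, ∞)))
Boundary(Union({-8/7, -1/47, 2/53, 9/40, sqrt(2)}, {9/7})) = {-8/7, -1/47, 2/53, 9/40, 9/7, sqrt(2)}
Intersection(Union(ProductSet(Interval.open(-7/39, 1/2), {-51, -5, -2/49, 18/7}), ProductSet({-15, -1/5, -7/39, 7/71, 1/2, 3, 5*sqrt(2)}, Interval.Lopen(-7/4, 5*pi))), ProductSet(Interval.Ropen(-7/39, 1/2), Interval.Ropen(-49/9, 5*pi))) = Union(ProductSet({-7/39, 7/71}, Interval.open(-7/4, 5*pi)), ProductSet(Interval.open(-7/39, 1/2), {-5, -2/49, 18/7}))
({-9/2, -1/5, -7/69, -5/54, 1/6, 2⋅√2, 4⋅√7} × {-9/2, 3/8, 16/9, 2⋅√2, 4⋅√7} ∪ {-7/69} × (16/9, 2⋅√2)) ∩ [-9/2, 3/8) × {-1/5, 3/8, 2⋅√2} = {-9/2, -1/5, -7/69, -5/54, 1/6} × {3/8, 2⋅√2}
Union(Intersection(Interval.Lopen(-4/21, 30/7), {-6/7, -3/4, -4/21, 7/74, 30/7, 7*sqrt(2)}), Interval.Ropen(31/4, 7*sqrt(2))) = Union({7/74, 30/7}, Interval.Ropen(31/4, 7*sqrt(2)))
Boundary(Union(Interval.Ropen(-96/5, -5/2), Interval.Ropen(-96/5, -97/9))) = {-96/5, -5/2}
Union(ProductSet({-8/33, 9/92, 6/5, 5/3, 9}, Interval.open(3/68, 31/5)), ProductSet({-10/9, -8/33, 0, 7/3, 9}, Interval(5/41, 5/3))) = Union(ProductSet({-10/9, -8/33, 0, 7/3, 9}, Interval(5/41, 5/3)), ProductSet({-8/33, 9/92, 6/5, 5/3, 9}, Interval.open(3/68, 31/5)))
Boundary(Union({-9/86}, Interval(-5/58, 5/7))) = {-9/86, -5/58, 5/7}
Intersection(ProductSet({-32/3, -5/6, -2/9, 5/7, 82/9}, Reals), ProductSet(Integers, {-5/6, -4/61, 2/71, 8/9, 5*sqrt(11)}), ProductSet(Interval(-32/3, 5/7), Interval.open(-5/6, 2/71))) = EmptySet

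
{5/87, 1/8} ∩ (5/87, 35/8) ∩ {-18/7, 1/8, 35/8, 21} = {1/8}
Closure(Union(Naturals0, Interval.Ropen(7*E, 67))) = Union(Complement(Naturals0, Interval.open(7*E, 67)), Interval(7*E, 67), Naturals0)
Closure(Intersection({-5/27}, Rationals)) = {-5/27}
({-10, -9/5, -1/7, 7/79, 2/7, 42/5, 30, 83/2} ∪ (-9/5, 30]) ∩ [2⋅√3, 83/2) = [2⋅√3, 30]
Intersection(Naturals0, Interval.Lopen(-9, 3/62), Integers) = Range(0, 1, 1)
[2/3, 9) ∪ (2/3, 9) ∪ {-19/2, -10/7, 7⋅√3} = {-19/2, -10/7, 7⋅√3} ∪ [2/3, 9)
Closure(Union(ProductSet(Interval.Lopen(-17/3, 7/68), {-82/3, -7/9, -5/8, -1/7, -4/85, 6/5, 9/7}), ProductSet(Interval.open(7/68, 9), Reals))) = Union(ProductSet(Interval(-17/3, 7/68), {-82/3, -7/9, -5/8, -1/7, -4/85, 6/5, 9/7}), ProductSet(Interval(7/68, 9), Reals))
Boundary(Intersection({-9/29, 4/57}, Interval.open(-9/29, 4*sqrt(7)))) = {4/57}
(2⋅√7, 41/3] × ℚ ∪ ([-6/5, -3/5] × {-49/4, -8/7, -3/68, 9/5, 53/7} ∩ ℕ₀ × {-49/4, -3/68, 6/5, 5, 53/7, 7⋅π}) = (2⋅√7, 41/3] × ℚ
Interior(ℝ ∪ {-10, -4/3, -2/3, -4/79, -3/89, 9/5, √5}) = ℝ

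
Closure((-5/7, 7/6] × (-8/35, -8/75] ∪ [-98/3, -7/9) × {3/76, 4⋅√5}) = ({-5/7, 7/6} × [-8/35, -8/75]) ∪ ([-5/7, 7/6] × {-8/35, -8/75}) ∪ ((-5/7, 7/6] × (-8/35, -8/75]) ∪ ([-98/3, -7/9] × {3/76, 4⋅√5})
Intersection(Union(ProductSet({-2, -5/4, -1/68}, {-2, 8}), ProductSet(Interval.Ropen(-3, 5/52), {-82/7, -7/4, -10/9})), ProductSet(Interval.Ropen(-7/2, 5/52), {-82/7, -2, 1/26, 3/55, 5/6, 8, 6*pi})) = Union(ProductSet({-2, -5/4, -1/68}, {-2, 8}), ProductSet(Interval.Ropen(-3, 5/52), {-82/7}))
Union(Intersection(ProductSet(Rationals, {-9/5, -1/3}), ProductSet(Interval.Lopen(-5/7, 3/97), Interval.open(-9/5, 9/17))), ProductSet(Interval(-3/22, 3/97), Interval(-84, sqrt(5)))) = Union(ProductSet(Intersection(Interval.Lopen(-5/7, 3/97), Rationals), {-1/3}), ProductSet(Interval(-3/22, 3/97), Interval(-84, sqrt(5))))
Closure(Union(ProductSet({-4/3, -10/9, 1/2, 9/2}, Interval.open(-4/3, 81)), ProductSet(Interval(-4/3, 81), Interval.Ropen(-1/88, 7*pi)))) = Union(ProductSet({-4/3, -10/9, 1/2, 9/2}, Interval(-4/3, 81)), ProductSet(Interval(-4/3, 81), Interval(-1/88, 7*pi)))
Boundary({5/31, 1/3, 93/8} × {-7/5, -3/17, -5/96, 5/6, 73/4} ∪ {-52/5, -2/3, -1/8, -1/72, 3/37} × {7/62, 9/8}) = ({-52/5, -2/3, -1/8, -1/72, 3/37} × {7/62, 9/8}) ∪ ({5/31, 1/3, 93/8} × {-7/5, -3/17, -5/96, 5/6, 73/4})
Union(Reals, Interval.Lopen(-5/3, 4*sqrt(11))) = Interval(-oo, oo)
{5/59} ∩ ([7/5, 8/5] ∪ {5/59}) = {5/59}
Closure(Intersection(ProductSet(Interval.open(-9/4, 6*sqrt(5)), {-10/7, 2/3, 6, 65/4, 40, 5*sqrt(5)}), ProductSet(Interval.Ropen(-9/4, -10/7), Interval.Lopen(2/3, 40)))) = ProductSet(Interval(-9/4, -10/7), {6, 65/4, 40, 5*sqrt(5)})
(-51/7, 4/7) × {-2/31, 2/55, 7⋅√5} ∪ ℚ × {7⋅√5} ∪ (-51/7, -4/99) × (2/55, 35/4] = (ℚ × {7⋅√5}) ∪ ((-51/7, -4/99) × (2/55, 35/4]) ∪ ((-51/7, 4/7) × {-2/31, 2/55, 7⋅√5})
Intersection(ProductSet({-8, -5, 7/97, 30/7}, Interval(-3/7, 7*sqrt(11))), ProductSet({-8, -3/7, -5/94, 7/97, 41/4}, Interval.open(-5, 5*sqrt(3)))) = ProductSet({-8, 7/97}, Interval.Ropen(-3/7, 5*sqrt(3)))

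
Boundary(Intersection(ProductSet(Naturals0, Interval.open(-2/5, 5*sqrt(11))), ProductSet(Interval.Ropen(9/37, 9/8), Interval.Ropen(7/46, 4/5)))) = ProductSet(Range(1, 2, 1), Interval(7/46, 4/5))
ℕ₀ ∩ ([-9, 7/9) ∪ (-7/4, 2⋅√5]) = {0, 1, …, 4}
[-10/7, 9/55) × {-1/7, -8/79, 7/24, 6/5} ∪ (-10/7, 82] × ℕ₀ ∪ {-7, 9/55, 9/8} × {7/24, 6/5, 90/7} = ((-10/7, 82] × ℕ₀) ∪ ({-7, 9/55, 9/8} × {7/24, 6/5, 90/7}) ∪ ([-10/7, 9/55) × {-1/7, -8/79, 7/24, 6/5})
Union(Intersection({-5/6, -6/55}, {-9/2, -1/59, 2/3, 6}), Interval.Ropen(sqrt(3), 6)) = Interval.Ropen(sqrt(3), 6)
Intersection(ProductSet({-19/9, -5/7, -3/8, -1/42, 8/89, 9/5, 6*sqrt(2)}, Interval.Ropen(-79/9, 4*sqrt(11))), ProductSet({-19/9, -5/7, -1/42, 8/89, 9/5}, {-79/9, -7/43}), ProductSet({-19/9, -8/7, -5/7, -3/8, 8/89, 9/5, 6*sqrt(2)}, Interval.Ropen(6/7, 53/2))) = EmptySet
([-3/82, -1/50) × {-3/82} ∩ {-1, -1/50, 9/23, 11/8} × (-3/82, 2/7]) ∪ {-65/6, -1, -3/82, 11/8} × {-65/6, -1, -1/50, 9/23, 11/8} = {-65/6, -1, -3/82, 11/8} × {-65/6, -1, -1/50, 9/23, 11/8}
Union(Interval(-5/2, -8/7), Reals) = Interval(-oo, oo)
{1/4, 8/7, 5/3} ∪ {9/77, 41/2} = {9/77, 1/4, 8/7, 5/3, 41/2}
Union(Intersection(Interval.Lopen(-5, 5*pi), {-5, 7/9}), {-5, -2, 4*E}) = {-5, -2, 7/9, 4*E}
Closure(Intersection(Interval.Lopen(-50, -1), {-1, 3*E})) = {-1}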